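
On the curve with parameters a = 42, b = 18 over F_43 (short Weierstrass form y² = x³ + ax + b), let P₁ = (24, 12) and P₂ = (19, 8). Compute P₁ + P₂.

(24, 12) + (19, 8). λ = (8 - 12)/(19 - 24) ≡ 39/38 mod 43. 38⁻¹ ≡ 17 (mod 43), so λ ≡ 18.
  x = λ² - 24 - 19 = 324 - 43 ≡ 23; y = λ·(24 - 23) - 12 ≡ 6. → (23, 6)

(23, 6)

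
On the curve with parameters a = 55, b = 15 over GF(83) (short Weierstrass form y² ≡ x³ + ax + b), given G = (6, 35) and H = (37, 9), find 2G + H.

(20, 20)

First 2G:
Repeated addition: build up to 2G.
2G: tangent at (6, 35): λ = (3·6² + 55)/(2·35) ≡ 80/70. 70⁻¹ ≡ 51 (mod 83) since 70·51 = 3570 ≡ 1, so λ ≡ 80·51 ≡ 13.
  x = λ² - 6 - 6 = 169 - 12 ≡ 74; y = λ·(6 - 74) - 35 ≡ 77. → (74, 77)
2G = (74, 77).
Finally 2G + H:
(74, 77) + (37, 9). λ = (9 - 77)/(37 - 74) ≡ 15/46 mod 83. 46⁻¹ ≡ 74 (mod 83), so λ ≡ 31.
  x = λ² - 74 - 37 = 961 - 111 ≡ 20; y = λ·(74 - 20) - 77 ≡ 20. → (20, 20)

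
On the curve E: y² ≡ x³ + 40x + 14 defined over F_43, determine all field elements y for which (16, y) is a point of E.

x³ + 40x + 14 = 4750 ≡ 20 (mod 43).
20 is a non-residue mod 43; no y exists.

none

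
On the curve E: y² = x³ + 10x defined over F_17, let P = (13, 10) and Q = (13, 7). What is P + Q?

The two points share x = 13 and their y-coordinates satisfy 10 + 7 ≡ 0 (mod 17), so they are inverses. Their sum is 𝒪.

O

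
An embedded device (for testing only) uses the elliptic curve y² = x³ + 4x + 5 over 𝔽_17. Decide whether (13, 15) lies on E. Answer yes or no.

y² = 15² ≡ 4; x³ + 4x + 5 = 2254 ≡ 10 (mod 17). 4 ≠ 10.

no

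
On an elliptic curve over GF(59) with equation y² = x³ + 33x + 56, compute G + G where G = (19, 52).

(13, 26)

tangent at (19, 52): λ = (3·19² + 33)/(2·52) ≡ 54/45. 45⁻¹ ≡ 21 (mod 59), so λ ≡ 54·21 ≡ 13.
  x = λ² - 19 - 19 = 169 - 38 ≡ 13; y = λ·(19 - 13) - 52 ≡ 26. → (13, 26)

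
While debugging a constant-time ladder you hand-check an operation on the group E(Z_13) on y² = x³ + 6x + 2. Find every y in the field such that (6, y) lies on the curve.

none

x³ + 6x + 2 = 254 ≡ 7 (mod 13).
7 is a non-residue mod 13; no y exists.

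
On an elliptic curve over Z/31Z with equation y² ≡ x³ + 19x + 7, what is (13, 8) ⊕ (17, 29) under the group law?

(15, 28)

(13, 8) + (17, 29). λ = (29 - 8)/(17 - 13) ≡ 21/4 mod 31. 4⁻¹ ≡ 8 (mod 31), so λ ≡ 13.
  x = λ² - 13 - 17 = 169 - 30 ≡ 15; y = λ·(13 - 15) - 8 ≡ 28. → (15, 28)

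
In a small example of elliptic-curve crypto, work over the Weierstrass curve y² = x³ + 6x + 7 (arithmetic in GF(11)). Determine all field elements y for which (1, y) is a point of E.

x³ + 6x + 7 = 14 ≡ 3 (mod 11).
Square roots of 3 mod 11: 5 and 6 (since 5² = 25 ≡ 3).

5, 6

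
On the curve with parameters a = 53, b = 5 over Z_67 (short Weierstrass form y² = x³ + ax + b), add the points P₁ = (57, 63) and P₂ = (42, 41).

(44, 32)

(57, 63) + (42, 41). λ = (41 - 63)/(42 - 57) ≡ 45/52 mod 67. 52⁻¹ ≡ 58 (mod 67), so λ ≡ 64.
  x = λ² - 57 - 42 = 4096 - 99 ≡ 44; y = λ·(57 - 44) - 63 ≡ 32. → (44, 32)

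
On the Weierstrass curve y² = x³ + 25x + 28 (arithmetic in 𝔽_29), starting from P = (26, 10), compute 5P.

(27, 12)

Repeated addition: build up to 5P.
2P: tangent at (26, 10): λ = (3·26² + 25)/(2·10) ≡ 23/20. 20⁻¹ ≡ 16 (mod 29) since 20·16 = 320 ≡ 1, so λ ≡ 23·16 ≡ 20.
  x = λ² - 26 - 26 = 400 - 52 ≡ 0; y = λ·(26 - 0) - 10 ≡ 17. → (0, 17)
3P: (0, 17) + (26, 10). λ = (10 - 17)/(26 - 0) ≡ 22/26 mod 29. 26⁻¹ ≡ 19 (mod 29), so λ ≡ 12.
  x = λ² - 0 - 26 = 144 - 26 ≡ 2; y = λ·(0 - 2) - 17 ≡ 17. → (2, 17)
4P: (2, 17) + (26, 10). λ = (10 - 17)/(26 - 2) ≡ 22/24 mod 29. 24⁻¹ ≡ 23 (mod 29), so λ ≡ 13.
  x = λ² - 2 - 26 = 169 - 28 ≡ 25; y = λ·(2 - 25) - 17 ≡ 3. → (25, 3)
5P: (25, 3) + (26, 10). λ = (10 - 3)/(26 - 25) ≡ 7/1 mod 29. 1⁻¹ ≡ 1 (mod 29), so λ ≡ 7.
  x = λ² - 25 - 26 = 49 - 51 ≡ 27; y = λ·(25 - 27) - 3 ≡ 12. → (27, 12)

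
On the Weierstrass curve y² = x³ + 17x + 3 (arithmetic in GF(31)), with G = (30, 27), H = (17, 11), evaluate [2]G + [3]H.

First 2G:
Repeated addition: build up to 2G.
2G: tangent at (30, 27): λ = (3·30² + 17)/(2·27) ≡ 20/23. 23⁻¹ ≡ 27 (mod 31) since 23·27 = 621 ≡ 1, so λ ≡ 20·27 ≡ 13.
  x = λ² - 30 - 30 = 169 - 60 ≡ 16; y = λ·(30 - 16) - 27 ≡ 0. → (16, 0)
2G = (16, 0).
Next 3H:
Repeated addition: build up to 3H.
2H: tangent at (17, 11): λ = (3·17² + 17)/(2·11) ≡ 16/22. 22⁻¹ ≡ 24 (mod 31), so λ ≡ 16·24 ≡ 12.
  x = λ² - 17 - 17 = 144 - 34 ≡ 17; y = λ·(17 - 17) - 11 ≡ 20. → (17, 20)
3H: (17, 20) + (17, 11): same x and y₁ ≡ -y₂, so the sum is 𝒪.
3H = 𝒪.
Finally 2G + 3H:
(16, 0) + 𝒪 = (16, 0) (identity).

(16, 0)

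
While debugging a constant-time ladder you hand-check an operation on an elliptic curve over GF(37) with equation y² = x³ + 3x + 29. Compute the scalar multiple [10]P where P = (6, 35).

Repeated addition: build up to 10P.
2P: tangent at (6, 35): λ = (3·6² + 3)/(2·35) ≡ 0/33. 33⁻¹ ≡ 9 (mod 37), so λ ≡ 0·9 ≡ 0.
  x = λ² - 6 - 6 = 0 - 12 ≡ 25; y = λ·(6 - 25) - 35 ≡ 2. → (25, 2)
3P: (25, 2) + (6, 35). λ = (35 - 2)/(6 - 25) ≡ 33/18 mod 37. 18⁻¹ ≡ 35 (mod 37) since 18·35 = 630 ≡ 1, so λ ≡ 8.
  x = λ² - 25 - 6 = 64 - 31 ≡ 33; y = λ·(25 - 33) - 2 ≡ 8. → (33, 8)
4P: (33, 8) + (6, 35). λ = (35 - 8)/(6 - 33) ≡ 27/10 mod 37. 10⁻¹ ≡ 26 (mod 37), so λ ≡ 36.
  x = λ² - 33 - 6 = 1296 - 39 ≡ 36; y = λ·(33 - 36) - 8 ≡ 32. → (36, 32)
5P: (36, 32) + (6, 35). λ = (35 - 32)/(6 - 36) ≡ 3/7 mod 37. 7⁻¹ ≡ 16 (mod 37) since 7·16 = 112 ≡ 1, so λ ≡ 11.
  x = λ² - 36 - 6 = 121 - 42 ≡ 5; y = λ·(36 - 5) - 32 ≡ 13. → (5, 13)
6P: (5, 13) + (6, 35). λ = (35 - 13)/(6 - 5) ≡ 22/1 mod 37. 1⁻¹ ≡ 1 (mod 37), so λ ≡ 22.
  x = λ² - 5 - 6 = 484 - 11 ≡ 29; y = λ·(5 - 29) - 13 ≡ 14. → (29, 14)
7P: (29, 14) + (6, 35). λ = (35 - 14)/(6 - 29) ≡ 21/14 mod 37. 14⁻¹ ≡ 8 (mod 37) since 14·8 = 112 ≡ 1, so λ ≡ 20.
  x = λ² - 29 - 6 = 400 - 35 ≡ 32; y = λ·(29 - 32) - 14 ≡ 0. → (32, 0)
8P: (32, 0) + (6, 35). λ = (35 - 0)/(6 - 32) ≡ 35/11 mod 37. 11⁻¹ ≡ 27 (mod 37), so λ ≡ 20.
  x = λ² - 32 - 6 = 400 - 38 ≡ 29; y = λ·(32 - 29) - 0 ≡ 23. → (29, 23)
9P: (29, 23) + (6, 35). λ = (35 - 23)/(6 - 29) ≡ 12/14 mod 37. 14⁻¹ ≡ 8 (mod 37), so λ ≡ 22.
  x = λ² - 29 - 6 = 484 - 35 ≡ 5; y = λ·(29 - 5) - 23 ≡ 24. → (5, 24)
10P: (5, 24) + (6, 35). λ = (35 - 24)/(6 - 5) ≡ 11/1 mod 37. 1⁻¹ ≡ 1 (mod 37) since 1·1 = 1 ≡ 1, so λ ≡ 11.
  x = λ² - 5 - 6 = 121 - 11 ≡ 36; y = λ·(5 - 36) - 24 ≡ 5. → (36, 5)

(36, 5)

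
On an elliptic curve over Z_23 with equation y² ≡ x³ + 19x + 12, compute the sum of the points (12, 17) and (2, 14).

(12, 17) + (2, 14). λ = (14 - 17)/(2 - 12) ≡ 20/13 mod 23. 13⁻¹ ≡ 16 (mod 23) since 13·16 = 208 ≡ 1, so λ ≡ 21.
  x = λ² - 12 - 2 = 441 - 14 ≡ 13; y = λ·(12 - 13) - 17 ≡ 8. → (13, 8)

(13, 8)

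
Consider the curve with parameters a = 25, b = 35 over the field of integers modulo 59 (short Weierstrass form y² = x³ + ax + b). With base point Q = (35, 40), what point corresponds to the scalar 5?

Repeated addition: build up to 5Q.
2Q: tangent at (35, 40): λ = (3·35² + 25)/(2·40) ≡ 42/21. 21⁻¹ ≡ 45 (mod 59), so λ ≡ 42·45 ≡ 2.
  x = λ² - 35 - 35 = 4 - 70 ≡ 52; y = λ·(35 - 52) - 40 ≡ 44. → (52, 44)
3Q: (52, 44) + (35, 40). λ = (40 - 44)/(35 - 52) ≡ 55/42 mod 59. 42⁻¹ ≡ 52 (mod 59), so λ ≡ 28.
  x = λ² - 52 - 35 = 784 - 87 ≡ 48; y = λ·(52 - 48) - 44 ≡ 9. → (48, 9)
4Q: (48, 9) + (35, 40). λ = (40 - 9)/(35 - 48) ≡ 31/46 mod 59. 46⁻¹ ≡ 9 (mod 59) since 46·9 = 414 ≡ 1, so λ ≡ 43.
  x = λ² - 48 - 35 = 1849 - 83 ≡ 55; y = λ·(48 - 55) - 9 ≡ 44. → (55, 44)
5Q: (55, 44) + (35, 40). λ = (40 - 44)/(35 - 55) ≡ 55/39 mod 59. 39⁻¹ ≡ 56 (mod 59) since 39·56 = 2184 ≡ 1, so λ ≡ 12.
  x = λ² - 55 - 35 = 144 - 90 ≡ 54; y = λ·(55 - 54) - 44 ≡ 27. → (54, 27)

(54, 27)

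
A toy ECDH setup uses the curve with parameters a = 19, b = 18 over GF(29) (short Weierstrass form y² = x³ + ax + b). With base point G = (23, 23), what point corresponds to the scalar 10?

(5, 8)

Double-and-add on 10 = (1010)₂. Start with G = (23, 23) for the leading 1-bit.
double: tangent at (23, 23): λ = (3·23² + 19)/(2·23) ≡ 11/17. 17⁻¹ ≡ 12 (mod 29), so λ ≡ 11·12 ≡ 16.
  x = λ² - 23 - 23 = 256 - 46 ≡ 7; y = λ·(23 - 7) - 23 ≡ 1. → (7, 1)
double: tangent at (7, 1): λ = (3·7² + 19)/(2·1) ≡ 21/2. 2⁻¹ ≡ 15 (mod 29), so λ ≡ 21·15 ≡ 25.
  x = λ² - 7 - 7 = 625 - 14 ≡ 2; y = λ·(7 - 2) - 1 ≡ 8. → (2, 8)
add G: (2, 8) + (23, 23). λ = (23 - 8)/(23 - 2) ≡ 15/21 mod 29. 21⁻¹ ≡ 18 (mod 29), so λ ≡ 9.
  x = λ² - 2 - 23 = 81 - 25 ≡ 27; y = λ·(2 - 27) - 8 ≡ 28. → (27, 28)
double: tangent at (27, 28): λ = (3·27² + 19)/(2·28) ≡ 2/27. 27⁻¹ ≡ 14 (mod 29) since 27·14 = 378 ≡ 1, so λ ≡ 2·14 ≡ 28.
  x = λ² - 27 - 27 = 784 - 54 ≡ 5; y = λ·(27 - 5) - 28 ≡ 8. → (5, 8)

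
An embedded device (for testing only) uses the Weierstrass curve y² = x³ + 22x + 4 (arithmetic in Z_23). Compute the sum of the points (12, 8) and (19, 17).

(12, 8) + (19, 17). λ = (17 - 8)/(19 - 12) ≡ 9/7 mod 23. 7⁻¹ ≡ 10 (mod 23), so λ ≡ 21.
  x = λ² - 12 - 19 = 441 - 31 ≡ 19; y = λ·(12 - 19) - 8 ≡ 6. → (19, 6)

(19, 6)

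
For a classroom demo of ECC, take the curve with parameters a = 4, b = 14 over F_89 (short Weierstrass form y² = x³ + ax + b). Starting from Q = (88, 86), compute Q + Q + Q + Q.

Double-and-add on 4 = (100)₂. Start with Q = (88, 86) for the leading 1-bit.
double: tangent at (88, 86): λ = (3·88² + 4)/(2·86) ≡ 7/83. 83⁻¹ ≡ 74 (mod 89), so λ ≡ 7·74 ≡ 73.
  x = λ² - 88 - 88 = 5329 - 176 ≡ 80; y = λ·(88 - 80) - 86 ≡ 53. → (80, 53)
double: tangent at (80, 53): λ = (3·80² + 4)/(2·53) ≡ 69/17. 17⁻¹ ≡ 21 (mod 89), so λ ≡ 69·21 ≡ 25.
  x = λ² - 80 - 80 = 625 - 160 ≡ 20; y = λ·(80 - 20) - 53 ≡ 23. → (20, 23)

(20, 23)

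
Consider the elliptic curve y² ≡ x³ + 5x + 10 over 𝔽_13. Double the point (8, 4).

(6, 3)

tangent at (8, 4): λ = (3·8² + 5)/(2·4) ≡ 2/8. 8⁻¹ ≡ 5 (mod 13), so λ ≡ 2·5 ≡ 10.
  x = λ² - 8 - 8 = 100 - 16 ≡ 6; y = λ·(8 - 6) - 4 ≡ 3. → (6, 3)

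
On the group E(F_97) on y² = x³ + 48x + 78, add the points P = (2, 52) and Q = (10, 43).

(2, 52) + (10, 43). λ = (43 - 52)/(10 - 2) ≡ 88/8 mod 97. 8⁻¹ ≡ 85 (mod 97), so λ ≡ 11.
  x = λ² - 2 - 10 = 121 - 12 ≡ 12; y = λ·(2 - 12) - 52 ≡ 32. → (12, 32)

(12, 32)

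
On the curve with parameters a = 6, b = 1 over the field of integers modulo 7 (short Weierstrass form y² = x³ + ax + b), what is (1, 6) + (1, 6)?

tangent at (1, 6): λ = (3·1² + 6)/(2·6) ≡ 2/5. 5⁻¹ ≡ 3 (mod 7) since 5·3 = 15 ≡ 1, so λ ≡ 2·3 ≡ 6.
  x = λ² - 1 - 1 = 36 - 2 ≡ 6; y = λ·(1 - 6) - 6 ≡ 6. → (6, 6)

(6, 6)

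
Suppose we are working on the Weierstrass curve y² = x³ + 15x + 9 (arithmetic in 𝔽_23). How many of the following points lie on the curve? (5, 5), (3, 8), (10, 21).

1

(5, 5): 5² ≡ 2, rhs ≡ 2 → on.
(3, 8): 8² ≡ 18, rhs ≡ 12 → off.
(10, 21): 21² ≡ 4, rhs ≡ 9 → off.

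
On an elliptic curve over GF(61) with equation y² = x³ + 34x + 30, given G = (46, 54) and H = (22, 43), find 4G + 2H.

First 4G:
Double-and-add on 4 = (100)₂. Start with G = (46, 54) for the leading 1-bit.
double: tangent at (46, 54): λ = (3·46² + 34)/(2·54) ≡ 38/47. 47⁻¹ ≡ 13 (mod 61), so λ ≡ 38·13 ≡ 6.
  x = λ² - 46 - 46 = 36 - 92 ≡ 5; y = λ·(46 - 5) - 54 ≡ 9. → (5, 9)
double: tangent at (5, 9): λ = (3·5² + 34)/(2·9) ≡ 48/18. 18⁻¹ ≡ 17 (mod 61), so λ ≡ 48·17 ≡ 23.
  x = λ² - 5 - 5 = 529 - 10 ≡ 31; y = λ·(5 - 31) - 9 ≡ 3. → (31, 3)
4G = (31, 3).
Next 2H:
Repeated addition: build up to 2H.
2H: tangent at (22, 43): λ = (3·22² + 34)/(2·43) ≡ 22/25. 25⁻¹ ≡ 22 (mod 61), so λ ≡ 22·22 ≡ 57.
  x = λ² - 22 - 22 = 3249 - 44 ≡ 33; y = λ·(22 - 33) - 43 ≡ 1. → (33, 1)
2H = (33, 1).
Finally 4G + 2H:
(31, 3) + (33, 1). λ = (1 - 3)/(33 - 31) ≡ 59/2 mod 61. 2⁻¹ ≡ 31 (mod 61), so λ ≡ 60.
  x = λ² - 31 - 33 = 3600 - 64 ≡ 59; y = λ·(31 - 59) - 3 ≡ 25. → (59, 25)

(59, 25)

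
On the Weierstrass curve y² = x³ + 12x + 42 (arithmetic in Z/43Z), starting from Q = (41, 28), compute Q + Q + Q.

Repeated addition: build up to 3Q.
2Q: tangent at (41, 28): λ = (3·41² + 12)/(2·28) ≡ 24/13. 13⁻¹ ≡ 10 (mod 43), so λ ≡ 24·10 ≡ 25.
  x = λ² - 41 - 41 = 625 - 82 ≡ 27; y = λ·(41 - 27) - 28 ≡ 21. → (27, 21)
3Q: (27, 21) + (41, 28). λ = (28 - 21)/(41 - 27) ≡ 7/14 mod 43. 14⁻¹ ≡ 40 (mod 43), so λ ≡ 22.
  x = λ² - 27 - 41 = 484 - 68 ≡ 29; y = λ·(27 - 29) - 21 ≡ 21. → (29, 21)

(29, 21)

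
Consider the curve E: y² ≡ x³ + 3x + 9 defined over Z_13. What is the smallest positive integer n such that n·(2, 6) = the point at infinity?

2P: tangent at (2, 6): λ = (3·2² + 3)/(2·6) ≡ 2/12. 12⁻¹ ≡ 12 (mod 13) since 12·12 = 144 ≡ 1, so λ ≡ 2·12 ≡ 11.
  x = λ² - 2 - 2 = 121 - 4 ≡ 0; y = λ·(2 - 0) - 6 ≡ 3. → (0, 3)
3P: (0, 3) + (2, 6). λ = (6 - 3)/(2 - 0) ≡ 3/2 mod 13. 2⁻¹ ≡ 7 (mod 13), so λ ≡ 8.
  x = λ² - 0 - 2 = 64 - 2 ≡ 10; y = λ·(0 - 10) - 3 ≡ 8. → (10, 8)
4P: (10, 8) + (2, 6). λ = (6 - 8)/(2 - 10) ≡ 11/5 mod 13. 5⁻¹ ≡ 8 (mod 13) since 5·8 = 40 ≡ 1, so λ ≡ 10.
  x = λ² - 10 - 2 = 100 - 12 ≡ 10; y = λ·(10 - 10) - 8 ≡ 5. → (10, 5)
5P: (10, 5) + (2, 6). λ = (6 - 5)/(2 - 10) ≡ 1/5 mod 13. 5⁻¹ ≡ 8 (mod 13) since 5·8 = 40 ≡ 1, so λ ≡ 8.
  x = λ² - 10 - 2 = 64 - 12 ≡ 0; y = λ·(10 - 0) - 5 ≡ 10. → (0, 10)
6P: (0, 10) + (2, 6). λ = (6 - 10)/(2 - 0) ≡ 9/2 mod 13. 2⁻¹ ≡ 7 (mod 13) since 2·7 = 14 ≡ 1, so λ ≡ 11.
  x = λ² - 0 - 2 = 121 - 2 ≡ 2; y = λ·(0 - 2) - 10 ≡ 7. → (2, 7)
7P: (2, 7) + (2, 6): same x and y₁ ≡ -y₂, so the sum is the point at infinity.
7P = the point at infinity, so the order is 7.

7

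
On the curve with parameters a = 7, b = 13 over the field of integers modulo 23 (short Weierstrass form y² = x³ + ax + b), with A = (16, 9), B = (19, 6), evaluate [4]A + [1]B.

First 4A:
Repeated addition: build up to 4A.
2A: tangent at (16, 9): λ = (3·16² + 7)/(2·9) ≡ 16/18. 18⁻¹ ≡ 9 (mod 23) since 18·9 = 162 ≡ 1, so λ ≡ 16·9 ≡ 6.
  x = λ² - 16 - 16 = 36 - 32 ≡ 4; y = λ·(16 - 4) - 9 ≡ 17. → (4, 17)
3A: (4, 17) + (16, 9). λ = (9 - 17)/(16 - 4) ≡ 15/12 mod 23. 12⁻¹ ≡ 2 (mod 23), so λ ≡ 7.
  x = λ² - 4 - 16 = 49 - 20 ≡ 6; y = λ·(4 - 6) - 17 ≡ 15. → (6, 15)
4A: (6, 15) + (16, 9). λ = (9 - 15)/(16 - 6) ≡ 17/10 mod 23. 10⁻¹ ≡ 7 (mod 23) since 10·7 = 70 ≡ 1, so λ ≡ 4.
  x = λ² - 6 - 16 = 16 - 22 ≡ 17; y = λ·(6 - 17) - 15 ≡ 10. → (17, 10)
4A = (17, 10).
Finally 4A + B:
(17, 10) + (19, 6). λ = (6 - 10)/(19 - 17) ≡ 19/2 mod 23. 2⁻¹ ≡ 12 (mod 23) since 2·12 = 24 ≡ 1, so λ ≡ 21.
  x = λ² - 17 - 19 = 441 - 36 ≡ 14; y = λ·(17 - 14) - 10 ≡ 7. → (14, 7)

(14, 7)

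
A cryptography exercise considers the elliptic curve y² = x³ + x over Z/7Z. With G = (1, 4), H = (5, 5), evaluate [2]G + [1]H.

First 2G:
Repeated addition: build up to 2G.
2G: tangent at (1, 4): λ = (3·1² + 1)/(2·4) ≡ 4/1. 1⁻¹ ≡ 1 (mod 7) since 1·1 = 1 ≡ 1, so λ ≡ 4·1 ≡ 4.
  x = λ² - 1 - 1 = 16 - 2 ≡ 0; y = λ·(1 - 0) - 4 ≡ 0. → (0, 0)
2G = (0, 0).
Finally 2G + H:
(0, 0) + (5, 5). λ = (5 - 0)/(5 - 0) ≡ 5/5 mod 7. 5⁻¹ ≡ 3 (mod 7) since 5·3 = 15 ≡ 1, so λ ≡ 1.
  x = λ² - 0 - 5 = 1 - 5 ≡ 3; y = λ·(0 - 3) - 0 ≡ 4. → (3, 4)

(3, 4)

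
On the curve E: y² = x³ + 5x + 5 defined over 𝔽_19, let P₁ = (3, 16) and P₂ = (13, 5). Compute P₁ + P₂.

(3, 16) + (13, 5). λ = (5 - 16)/(13 - 3) ≡ 8/10 mod 19. 10⁻¹ ≡ 2 (mod 19), so λ ≡ 16.
  x = λ² - 3 - 13 = 256 - 16 ≡ 12; y = λ·(3 - 12) - 16 ≡ 11. → (12, 11)

(12, 11)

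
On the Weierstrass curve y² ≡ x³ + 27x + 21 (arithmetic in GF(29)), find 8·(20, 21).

(26, 0)

Write Q = (20, 21).
Repeated addition: build up to 8Q.
2Q: tangent at (20, 21): λ = (3·20² + 27)/(2·21) ≡ 9/13. 13⁻¹ ≡ 9 (mod 29), so λ ≡ 9·9 ≡ 23.
  x = λ² - 20 - 20 = 529 - 40 ≡ 25; y = λ·(20 - 25) - 21 ≡ 9. → (25, 9)
3Q: (25, 9) + (20, 21). λ = (21 - 9)/(20 - 25) ≡ 12/24 mod 29. 24⁻¹ ≡ 23 (mod 29), so λ ≡ 15.
  x = λ² - 25 - 20 = 225 - 45 ≡ 6; y = λ·(25 - 6) - 9 ≡ 15. → (6, 15)
4Q: (6, 15) + (20, 21). λ = (21 - 15)/(20 - 6) ≡ 6/14 mod 29. 14⁻¹ ≡ 27 (mod 29) since 14·27 = 378 ≡ 1, so λ ≡ 17.
  x = λ² - 6 - 20 = 289 - 26 ≡ 2; y = λ·(6 - 2) - 15 ≡ 24. → (2, 24)
5Q: (2, 24) + (20, 21). λ = (21 - 24)/(20 - 2) ≡ 26/18 mod 29. 18⁻¹ ≡ 21 (mod 29), so λ ≡ 24.
  x = λ² - 2 - 20 = 576 - 22 ≡ 3; y = λ·(2 - 3) - 24 ≡ 10. → (3, 10)
6Q: (3, 10) + (20, 21). λ = (21 - 10)/(20 - 3) ≡ 11/17 mod 29. 17⁻¹ ≡ 12 (mod 29), so λ ≡ 16.
  x = λ² - 3 - 20 = 256 - 23 ≡ 1; y = λ·(3 - 1) - 10 ≡ 22. → (1, 22)
7Q: (1, 22) + (20, 21). λ = (21 - 22)/(20 - 1) ≡ 28/19 mod 29. 19⁻¹ ≡ 26 (mod 29) since 19·26 = 494 ≡ 1, so λ ≡ 3.
  x = λ² - 1 - 20 = 9 - 21 ≡ 17; y = λ·(1 - 17) - 22 ≡ 17. → (17, 17)
8Q: (17, 17) + (20, 21). λ = (21 - 17)/(20 - 17) ≡ 4/3 mod 29. 3⁻¹ ≡ 10 (mod 29), so λ ≡ 11.
  x = λ² - 17 - 20 = 121 - 37 ≡ 26; y = λ·(17 - 26) - 17 ≡ 0. → (26, 0)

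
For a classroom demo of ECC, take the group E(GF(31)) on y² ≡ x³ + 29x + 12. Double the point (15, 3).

tangent at (15, 3): λ = (3·15² + 29)/(2·3) ≡ 22/6. 6⁻¹ ≡ 26 (mod 31), so λ ≡ 22·26 ≡ 14.
  x = λ² - 15 - 15 = 196 - 30 ≡ 11; y = λ·(15 - 11) - 3 ≡ 22. → (11, 22)

(11, 22)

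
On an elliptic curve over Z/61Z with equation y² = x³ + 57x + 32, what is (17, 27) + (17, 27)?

(5, 36)

tangent at (17, 27): λ = (3·17² + 57)/(2·27) ≡ 9/54. 54⁻¹ ≡ 26 (mod 61), so λ ≡ 9·26 ≡ 51.
  x = λ² - 17 - 17 = 2601 - 34 ≡ 5; y = λ·(17 - 5) - 27 ≡ 36. → (5, 36)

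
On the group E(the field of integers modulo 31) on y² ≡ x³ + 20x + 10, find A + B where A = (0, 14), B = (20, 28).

(0, 14) + (20, 28). λ = (28 - 14)/(20 - 0) ≡ 14/20 mod 31. 20⁻¹ ≡ 14 (mod 31) since 20·14 = 280 ≡ 1, so λ ≡ 10.
  x = λ² - 0 - 20 = 100 - 20 ≡ 18; y = λ·(0 - 18) - 14 ≡ 23. → (18, 23)

(18, 23)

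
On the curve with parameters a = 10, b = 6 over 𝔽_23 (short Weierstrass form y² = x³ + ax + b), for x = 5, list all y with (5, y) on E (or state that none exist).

none

x³ + 10x + 6 = 181 ≡ 20 (mod 23).
20 is a non-residue mod 23; no y exists.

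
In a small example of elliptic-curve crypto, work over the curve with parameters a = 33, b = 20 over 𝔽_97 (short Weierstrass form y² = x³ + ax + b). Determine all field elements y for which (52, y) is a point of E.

x³ + 33x + 20 = 142344 ≡ 45 (mod 97).
45 is a non-residue mod 97; no y exists.

none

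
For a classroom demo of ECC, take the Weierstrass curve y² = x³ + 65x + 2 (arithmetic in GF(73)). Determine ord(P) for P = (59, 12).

2P: tangent at (59, 12): λ = (3·59² + 65)/(2·12) ≡ 69/24. 24⁻¹ ≡ 70 (mod 73), so λ ≡ 69·70 ≡ 12.
  x = λ² - 59 - 59 = 144 - 118 ≡ 26; y = λ·(59 - 26) - 12 ≡ 19. → (26, 19)
3P: (26, 19) + (59, 12). λ = (12 - 19)/(59 - 26) ≡ 66/33 mod 73. 33⁻¹ ≡ 31 (mod 73), so λ ≡ 2.
  x = λ² - 26 - 59 = 4 - 85 ≡ 65; y = λ·(26 - 65) - 19 ≡ 49. → (65, 49)
4P: (65, 49) + (59, 12). λ = (12 - 49)/(59 - 65) ≡ 36/67 mod 73. 67⁻¹ ≡ 12 (mod 73), so λ ≡ 67.
  x = λ² - 65 - 59 = 4489 - 124 ≡ 58; y = λ·(65 - 58) - 49 ≡ 55. → (58, 55)
5P: (58, 55) + (59, 12). λ = (12 - 55)/(59 - 58) ≡ 30/1 mod 73. 1⁻¹ ≡ 1 (mod 73), so λ ≡ 30.
  x = λ² - 58 - 59 = 900 - 117 ≡ 53; y = λ·(58 - 53) - 55 ≡ 22. → (53, 22)
6P: (53, 22) + (59, 12). λ = (12 - 22)/(59 - 53) ≡ 63/6 mod 73. 6⁻¹ ≡ 61 (mod 73) since 6·61 = 366 ≡ 1, so λ ≡ 47.
  x = λ² - 53 - 59 = 2209 - 112 ≡ 53; y = λ·(53 - 53) - 22 ≡ 51. → (53, 51)
7P: (53, 51) + (59, 12). λ = (12 - 51)/(59 - 53) ≡ 34/6 mod 73. 6⁻¹ ≡ 61 (mod 73) since 6·61 = 366 ≡ 1, so λ ≡ 30.
  x = λ² - 53 - 59 = 900 - 112 ≡ 58; y = λ·(53 - 58) - 51 ≡ 18. → (58, 18)
8P: (58, 18) + (59, 12). λ = (12 - 18)/(59 - 58) ≡ 67/1 mod 73. 1⁻¹ ≡ 1 (mod 73), so λ ≡ 67.
  x = λ² - 58 - 59 = 4489 - 117 ≡ 65; y = λ·(58 - 65) - 18 ≡ 24. → (65, 24)
9P: (65, 24) + (59, 12). λ = (12 - 24)/(59 - 65) ≡ 61/67 mod 73. 67⁻¹ ≡ 12 (mod 73), so λ ≡ 2.
  x = λ² - 65 - 59 = 4 - 124 ≡ 26; y = λ·(65 - 26) - 24 ≡ 54. → (26, 54)
10P: (26, 54) + (59, 12). λ = (12 - 54)/(59 - 26) ≡ 31/33 mod 73. 33⁻¹ ≡ 31 (mod 73), so λ ≡ 12.
  x = λ² - 26 - 59 = 144 - 85 ≡ 59; y = λ·(26 - 59) - 54 ≡ 61. → (59, 61)
11P: (59, 61) + (59, 12): same x and y₁ ≡ -y₂, so the sum is O.
11P = O, so the order is 11.

11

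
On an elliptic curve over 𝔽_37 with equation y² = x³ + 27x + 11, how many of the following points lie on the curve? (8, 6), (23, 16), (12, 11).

2

(8, 6): 6² ≡ 36, rhs ≡ 36 → on.
(23, 16): 16² ≡ 34, rhs ≡ 34 → on.
(12, 11): 11² ≡ 10, rhs ≡ 28 → off.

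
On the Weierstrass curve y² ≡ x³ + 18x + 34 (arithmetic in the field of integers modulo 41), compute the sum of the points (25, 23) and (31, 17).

(27, 20)

(25, 23) + (31, 17). λ = (17 - 23)/(31 - 25) ≡ 35/6 mod 41. 6⁻¹ ≡ 7 (mod 41) since 6·7 = 42 ≡ 1, so λ ≡ 40.
  x = λ² - 25 - 31 = 1600 - 56 ≡ 27; y = λ·(25 - 27) - 23 ≡ 20. → (27, 20)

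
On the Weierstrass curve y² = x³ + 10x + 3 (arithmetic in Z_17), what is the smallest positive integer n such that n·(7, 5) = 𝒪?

2P: tangent at (7, 5): λ = (3·7² + 10)/(2·5) ≡ 4/10. 10⁻¹ ≡ 12 (mod 17) since 10·12 = 120 ≡ 1, so λ ≡ 4·12 ≡ 14.
  x = λ² - 7 - 7 = 196 - 14 ≡ 12; y = λ·(7 - 12) - 5 ≡ 10. → (12, 10)
3P: (12, 10) + (7, 5). λ = (5 - 10)/(7 - 12) ≡ 12/12 mod 17. 12⁻¹ ≡ 10 (mod 17), so λ ≡ 1.
  x = λ² - 12 - 7 = 1 - 19 ≡ 16; y = λ·(12 - 16) - 10 ≡ 3. → (16, 3)
4P: (16, 3) + (7, 5). λ = (5 - 3)/(7 - 16) ≡ 2/8 mod 17. 8⁻¹ ≡ 15 (mod 17), so λ ≡ 13.
  x = λ² - 16 - 7 = 169 - 23 ≡ 10; y = λ·(16 - 10) - 3 ≡ 7. → (10, 7)
5P: (10, 7) + (7, 5). λ = (5 - 7)/(7 - 10) ≡ 15/14 mod 17. 14⁻¹ ≡ 11 (mod 17) since 14·11 = 154 ≡ 1, so λ ≡ 12.
  x = λ² - 10 - 7 = 144 - 17 ≡ 8; y = λ·(10 - 8) - 7 ≡ 0. → (8, 0)
6P: (8, 0) + (7, 5). λ = (5 - 0)/(7 - 8) ≡ 5/16 mod 17. 16⁻¹ ≡ 16 (mod 17), so λ ≡ 12.
  x = λ² - 8 - 7 = 144 - 15 ≡ 10; y = λ·(8 - 10) - 0 ≡ 10. → (10, 10)
7P: (10, 10) + (7, 5). λ = (5 - 10)/(7 - 10) ≡ 12/14 mod 17. 14⁻¹ ≡ 11 (mod 17) since 14·11 = 154 ≡ 1, so λ ≡ 13.
  x = λ² - 10 - 7 = 169 - 17 ≡ 16; y = λ·(10 - 16) - 10 ≡ 14. → (16, 14)
8P: (16, 14) + (7, 5). λ = (5 - 14)/(7 - 16) ≡ 8/8 mod 17. 8⁻¹ ≡ 15 (mod 17), so λ ≡ 1.
  x = λ² - 16 - 7 = 1 - 23 ≡ 12; y = λ·(16 - 12) - 14 ≡ 7. → (12, 7)
9P: (12, 7) + (7, 5). λ = (5 - 7)/(7 - 12) ≡ 15/12 mod 17. 12⁻¹ ≡ 10 (mod 17), so λ ≡ 14.
  x = λ² - 12 - 7 = 196 - 19 ≡ 7; y = λ·(12 - 7) - 7 ≡ 12. → (7, 12)
10P: (7, 12) + (7, 5): same x and y₁ ≡ -y₂, so the sum is 𝒪.
10P = 𝒪, so the order is 10.

10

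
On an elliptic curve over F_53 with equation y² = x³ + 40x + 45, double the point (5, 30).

tangent at (5, 30): λ = (3·5² + 40)/(2·30) ≡ 9/7. 7⁻¹ ≡ 38 (mod 53), so λ ≡ 9·38 ≡ 24.
  x = λ² - 5 - 5 = 576 - 10 ≡ 36; y = λ·(5 - 36) - 30 ≡ 21. → (36, 21)

(36, 21)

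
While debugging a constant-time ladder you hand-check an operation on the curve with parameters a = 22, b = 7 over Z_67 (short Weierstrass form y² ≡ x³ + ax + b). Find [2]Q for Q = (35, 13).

tangent at (35, 13): λ = (3·35² + 22)/(2·13) ≡ 12/26. 26⁻¹ ≡ 49 (mod 67), so λ ≡ 12·49 ≡ 52.
  x = λ² - 35 - 35 = 2704 - 70 ≡ 21; y = λ·(35 - 21) - 13 ≡ 45. → (21, 45)

(21, 45)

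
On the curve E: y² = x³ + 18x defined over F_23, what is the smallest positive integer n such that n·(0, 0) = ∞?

2

2P: (0, 0) + (0, 0): same x and y₁ ≡ -y₂, so the sum is ∞.
2P = ∞, so the order is 2.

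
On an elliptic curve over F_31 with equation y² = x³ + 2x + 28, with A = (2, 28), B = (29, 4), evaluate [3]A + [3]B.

First 3A:
Repeated addition: build up to 3A.
2A: tangent at (2, 28): λ = (3·2² + 2)/(2·28) ≡ 14/25. 25⁻¹ ≡ 5 (mod 31) since 25·5 = 125 ≡ 1, so λ ≡ 14·5 ≡ 8.
  x = λ² - 2 - 2 = 64 - 4 ≡ 29; y = λ·(2 - 29) - 28 ≡ 4. → (29, 4)
3A: (29, 4) + (2, 28). λ = (28 - 4)/(2 - 29) ≡ 24/4 mod 31. 4⁻¹ ≡ 8 (mod 31), so λ ≡ 6.
  x = λ² - 29 - 2 = 36 - 31 ≡ 5; y = λ·(29 - 5) - 4 ≡ 16. → (5, 16)
3A = (5, 16).
Next 3B:
Repeated addition: build up to 3B.
2B: tangent at (29, 4): λ = (3·29² + 2)/(2·4) ≡ 14/8. 8⁻¹ ≡ 4 (mod 31) since 8·4 = 32 ≡ 1, so λ ≡ 14·4 ≡ 25.
  x = λ² - 29 - 29 = 625 - 58 ≡ 9; y = λ·(29 - 9) - 4 ≡ 0. → (9, 0)
3B: (9, 0) + (29, 4). λ = (4 - 0)/(29 - 9) ≡ 4/20 mod 31. 20⁻¹ ≡ 14 (mod 31), so λ ≡ 25.
  x = λ² - 9 - 29 = 625 - 38 ≡ 29; y = λ·(9 - 29) - 0 ≡ 27. → (29, 27)
3B = (29, 27).
Finally 3A + 3B:
(5, 16) + (29, 27). λ = (27 - 16)/(29 - 5) ≡ 11/24 mod 31. 24⁻¹ ≡ 22 (mod 31) since 24·22 = 528 ≡ 1, so λ ≡ 25.
  x = λ² - 5 - 29 = 625 - 34 ≡ 2; y = λ·(5 - 2) - 16 ≡ 28. → (2, 28)

(2, 28)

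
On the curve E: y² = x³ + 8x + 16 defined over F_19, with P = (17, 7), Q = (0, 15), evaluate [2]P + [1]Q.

(4, 6)

First 2P:
Repeated addition: build up to 2P.
2P: tangent at (17, 7): λ = (3·17² + 8)/(2·7) ≡ 1/14. 14⁻¹ ≡ 15 (mod 19), so λ ≡ 1·15 ≡ 15.
  x = λ² - 17 - 17 = 225 - 34 ≡ 1; y = λ·(17 - 1) - 7 ≡ 5. → (1, 5)
2P = (1, 5).
Finally 2P + Q:
(1, 5) + (0, 15). λ = (15 - 5)/(0 - 1) ≡ 10/18 mod 19. 18⁻¹ ≡ 18 (mod 19), so λ ≡ 9.
  x = λ² - 1 - 0 = 81 - 1 ≡ 4; y = λ·(1 - 4) - 5 ≡ 6. → (4, 6)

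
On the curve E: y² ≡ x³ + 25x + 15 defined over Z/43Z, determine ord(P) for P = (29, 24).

2P: tangent at (29, 24): λ = (3·29² + 25)/(2·24) ≡ 11/5. 5⁻¹ ≡ 26 (mod 43), so λ ≡ 11·26 ≡ 28.
  x = λ² - 29 - 29 = 784 - 58 ≡ 38; y = λ·(29 - 38) - 24 ≡ 25. → (38, 25)
3P: (38, 25) + (29, 24). λ = (24 - 25)/(29 - 38) ≡ 42/34 mod 43. 34⁻¹ ≡ 19 (mod 43), so λ ≡ 24.
  x = λ² - 38 - 29 = 576 - 67 ≡ 36; y = λ·(38 - 36) - 25 ≡ 23. → (36, 23)
4P: (36, 23) + (29, 24). λ = (24 - 23)/(29 - 36) ≡ 1/36 mod 43. 36⁻¹ ≡ 6 (mod 43) since 36·6 = 216 ≡ 1, so λ ≡ 6.
  x = λ² - 36 - 29 = 36 - 65 ≡ 14; y = λ·(36 - 14) - 23 ≡ 23. → (14, 23)
5P: (14, 23) + (29, 24). λ = (24 - 23)/(29 - 14) ≡ 1/15 mod 43. 15⁻¹ ≡ 23 (mod 43), so λ ≡ 23.
  x = λ² - 14 - 29 = 529 - 43 ≡ 13; y = λ·(14 - 13) - 23 ≡ 0. → (13, 0)
6P: (13, 0) + (29, 24). λ = (24 - 0)/(29 - 13) ≡ 24/16 mod 43. 16⁻¹ ≡ 35 (mod 43) since 16·35 = 560 ≡ 1, so λ ≡ 23.
  x = λ² - 13 - 29 = 529 - 42 ≡ 14; y = λ·(13 - 14) - 0 ≡ 20. → (14, 20)
7P: (14, 20) + (29, 24). λ = (24 - 20)/(29 - 14) ≡ 4/15 mod 43. 15⁻¹ ≡ 23 (mod 43) since 15·23 = 345 ≡ 1, so λ ≡ 6.
  x = λ² - 14 - 29 = 36 - 43 ≡ 36; y = λ·(14 - 36) - 20 ≡ 20. → (36, 20)
8P: (36, 20) + (29, 24). λ = (24 - 20)/(29 - 36) ≡ 4/36 mod 43. 36⁻¹ ≡ 6 (mod 43), so λ ≡ 24.
  x = λ² - 36 - 29 = 576 - 65 ≡ 38; y = λ·(36 - 38) - 20 ≡ 18. → (38, 18)
9P: (38, 18) + (29, 24). λ = (24 - 18)/(29 - 38) ≡ 6/34 mod 43. 34⁻¹ ≡ 19 (mod 43), so λ ≡ 28.
  x = λ² - 38 - 29 = 784 - 67 ≡ 29; y = λ·(38 - 29) - 18 ≡ 19. → (29, 19)
10P: (29, 19) + (29, 24): same x and y₁ ≡ -y₂, so the sum is 𝒪.
10P = 𝒪, so the order is 10.

10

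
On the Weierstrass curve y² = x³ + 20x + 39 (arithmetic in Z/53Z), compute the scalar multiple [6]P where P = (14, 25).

Repeated addition: build up to 6P.
2P: tangent at (14, 25): λ = (3·14² + 20)/(2·25) ≡ 25/50. 50⁻¹ ≡ 35 (mod 53), so λ ≡ 25·35 ≡ 27.
  x = λ² - 14 - 14 = 729 - 28 ≡ 12; y = λ·(14 - 12) - 25 ≡ 29. → (12, 29)
3P: (12, 29) + (14, 25). λ = (25 - 29)/(14 - 12) ≡ 49/2 mod 53. 2⁻¹ ≡ 27 (mod 53), so λ ≡ 51.
  x = λ² - 12 - 14 = 2601 - 26 ≡ 31; y = λ·(12 - 31) - 29 ≡ 9. → (31, 9)
4P: (31, 9) + (14, 25). λ = (25 - 9)/(14 - 31) ≡ 16/36 mod 53. 36⁻¹ ≡ 28 (mod 53) since 36·28 = 1008 ≡ 1, so λ ≡ 24.
  x = λ² - 31 - 14 = 576 - 45 ≡ 1; y = λ·(31 - 1) - 9 ≡ 22. → (1, 22)
5P: (1, 22) + (14, 25). λ = (25 - 22)/(14 - 1) ≡ 3/13 mod 53. 13⁻¹ ≡ 49 (mod 53) since 13·49 = 637 ≡ 1, so λ ≡ 41.
  x = λ² - 1 - 14 = 1681 - 15 ≡ 23; y = λ·(1 - 23) - 22 ≡ 30. → (23, 30)
6P: (23, 30) + (14, 25). λ = (25 - 30)/(14 - 23) ≡ 48/44 mod 53. 44⁻¹ ≡ 47 (mod 53) since 44·47 = 2068 ≡ 1, so λ ≡ 30.
  x = λ² - 23 - 14 = 900 - 37 ≡ 15; y = λ·(23 - 15) - 30 ≡ 51. → (15, 51)

(15, 51)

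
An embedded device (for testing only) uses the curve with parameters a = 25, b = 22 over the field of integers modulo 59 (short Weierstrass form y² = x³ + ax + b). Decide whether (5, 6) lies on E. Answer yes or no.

yes

y² = 6² ≡ 36; x³ + 25x + 22 = 272 ≡ 36 (mod 59). 36 = 36.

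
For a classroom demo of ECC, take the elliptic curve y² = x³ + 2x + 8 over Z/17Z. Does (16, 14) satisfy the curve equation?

no

y² = 14² ≡ 9; x³ + 2x + 8 = 4136 ≡ 5 (mod 17). 9 ≠ 5.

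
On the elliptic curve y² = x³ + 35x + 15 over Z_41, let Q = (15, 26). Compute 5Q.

Repeated addition: build up to 5Q.
2Q: tangent at (15, 26): λ = (3·15² + 35)/(2·26) ≡ 13/11. 11⁻¹ ≡ 15 (mod 41), so λ ≡ 13·15 ≡ 31.
  x = λ² - 15 - 15 = 961 - 30 ≡ 29; y = λ·(15 - 29) - 26 ≡ 32. → (29, 32)
3Q: (29, 32) + (15, 26). λ = (26 - 32)/(15 - 29) ≡ 35/27 mod 41. 27⁻¹ ≡ 38 (mod 41) since 27·38 = 1026 ≡ 1, so λ ≡ 18.
  x = λ² - 29 - 15 = 324 - 44 ≡ 34; y = λ·(29 - 34) - 32 ≡ 1. → (34, 1)
4Q: (34, 1) + (15, 26). λ = (26 - 1)/(15 - 34) ≡ 25/22 mod 41. 22⁻¹ ≡ 28 (mod 41), so λ ≡ 3.
  x = λ² - 34 - 15 = 9 - 49 ≡ 1; y = λ·(34 - 1) - 1 ≡ 16. → (1, 16)
5Q: (1, 16) + (15, 26). λ = (26 - 16)/(15 - 1) ≡ 10/14 mod 41. 14⁻¹ ≡ 3 (mod 41) since 14·3 = 42 ≡ 1, so λ ≡ 30.
  x = λ² - 1 - 15 = 900 - 16 ≡ 23; y = λ·(1 - 23) - 16 ≡ 21. → (23, 21)

(23, 21)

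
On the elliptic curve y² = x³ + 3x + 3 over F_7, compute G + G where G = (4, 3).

(3, 2)

tangent at (4, 3): λ = (3·4² + 3)/(2·3) ≡ 2/6. 6⁻¹ ≡ 6 (mod 7) since 6·6 = 36 ≡ 1, so λ ≡ 2·6 ≡ 5.
  x = λ² - 4 - 4 = 25 - 8 ≡ 3; y = λ·(4 - 3) - 3 ≡ 2. → (3, 2)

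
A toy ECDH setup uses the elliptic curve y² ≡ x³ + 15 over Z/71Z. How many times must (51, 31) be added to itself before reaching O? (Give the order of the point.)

2P: tangent at (51, 31): λ = (3·51² + 0)/(2·31) ≡ 64/62. 62⁻¹ ≡ 63 (mod 71) since 62·63 = 3906 ≡ 1, so λ ≡ 64·63 ≡ 56.
  x = λ² - 51 - 51 = 3136 - 102 ≡ 52; y = λ·(51 - 52) - 31 ≡ 55. → (52, 55)
3P: (52, 55) + (51, 31). λ = (31 - 55)/(51 - 52) ≡ 47/70 mod 71. 70⁻¹ ≡ 70 (mod 71), so λ ≡ 24.
  x = λ² - 52 - 51 = 576 - 103 ≡ 47; y = λ·(52 - 47) - 55 ≡ 65. → (47, 65)
4P: (47, 65) + (51, 31). λ = (31 - 65)/(51 - 47) ≡ 37/4 mod 71. 4⁻¹ ≡ 18 (mod 71), so λ ≡ 27.
  x = λ² - 47 - 51 = 729 - 98 ≡ 63; y = λ·(47 - 63) - 65 ≡ 0. → (63, 0)
5P: (63, 0) + (51, 31). λ = (31 - 0)/(51 - 63) ≡ 31/59 mod 71. 59⁻¹ ≡ 65 (mod 71), so λ ≡ 27.
  x = λ² - 63 - 51 = 729 - 114 ≡ 47; y = λ·(63 - 47) - 0 ≡ 6. → (47, 6)
6P: (47, 6) + (51, 31). λ = (31 - 6)/(51 - 47) ≡ 25/4 mod 71. 4⁻¹ ≡ 18 (mod 71), so λ ≡ 24.
  x = λ² - 47 - 51 = 576 - 98 ≡ 52; y = λ·(47 - 52) - 6 ≡ 16. → (52, 16)
7P: (52, 16) + (51, 31). λ = (31 - 16)/(51 - 52) ≡ 15/70 mod 71. 70⁻¹ ≡ 70 (mod 71), so λ ≡ 56.
  x = λ² - 52 - 51 = 3136 - 103 ≡ 51; y = λ·(52 - 51) - 16 ≡ 40. → (51, 40)
8P: (51, 40) + (51, 31): same x and y₁ ≡ -y₂, so the sum is O.
8P = O, so the order is 8.

8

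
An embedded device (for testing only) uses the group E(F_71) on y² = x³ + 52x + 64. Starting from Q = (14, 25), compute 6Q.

(50, 19)

Repeated addition: build up to 6Q.
2Q: tangent at (14, 25): λ = (3·14² + 52)/(2·25) ≡ 1/50. 50⁻¹ ≡ 27 (mod 71) since 50·27 = 1350 ≡ 1, so λ ≡ 1·27 ≡ 27.
  x = λ² - 14 - 14 = 729 - 28 ≡ 62; y = λ·(14 - 62) - 25 ≡ 28. → (62, 28)
3Q: (62, 28) + (14, 25). λ = (25 - 28)/(14 - 62) ≡ 68/23 mod 71. 23⁻¹ ≡ 34 (mod 71), so λ ≡ 40.
  x = λ² - 62 - 14 = 1600 - 76 ≡ 33; y = λ·(62 - 33) - 28 ≡ 67. → (33, 67)
4Q: (33, 67) + (14, 25). λ = (25 - 67)/(14 - 33) ≡ 29/52 mod 71. 52⁻¹ ≡ 56 (mod 71), so λ ≡ 62.
  x = λ² - 33 - 14 = 3844 - 47 ≡ 34; y = λ·(33 - 34) - 67 ≡ 13. → (34, 13)
5Q: (34, 13) + (14, 25). λ = (25 - 13)/(14 - 34) ≡ 12/51 mod 71. 51⁻¹ ≡ 39 (mod 71), so λ ≡ 42.
  x = λ² - 34 - 14 = 1764 - 48 ≡ 12; y = λ·(34 - 12) - 13 ≡ 59. → (12, 59)
6Q: (12, 59) + (14, 25). λ = (25 - 59)/(14 - 12) ≡ 37/2 mod 71. 2⁻¹ ≡ 36 (mod 71), so λ ≡ 54.
  x = λ² - 12 - 14 = 2916 - 26 ≡ 50; y = λ·(12 - 50) - 59 ≡ 19. → (50, 19)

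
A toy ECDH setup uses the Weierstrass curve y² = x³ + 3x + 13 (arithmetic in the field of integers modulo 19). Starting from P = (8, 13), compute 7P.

(18, 3)

Double-and-add on 7 = (111)₂. Start with P = (8, 13) for the leading 1-bit.
double: tangent at (8, 13): λ = (3·8² + 3)/(2·13) ≡ 5/7. 7⁻¹ ≡ 11 (mod 19) since 7·11 = 77 ≡ 1, so λ ≡ 5·11 ≡ 17.
  x = λ² - 8 - 8 = 289 - 16 ≡ 7; y = λ·(8 - 7) - 13 ≡ 4. → (7, 4)
add P: (7, 4) + (8, 13). λ = (13 - 4)/(8 - 7) ≡ 9/1 mod 19. 1⁻¹ ≡ 1 (mod 19), so λ ≡ 9.
  x = λ² - 7 - 8 = 81 - 15 ≡ 9; y = λ·(7 - 9) - 4 ≡ 16. → (9, 16)
double: tangent at (9, 16): λ = (3·9² + 3)/(2·16) ≡ 18/13. 13⁻¹ ≡ 3 (mod 19), so λ ≡ 18·3 ≡ 16.
  x = λ² - 9 - 9 = 256 - 18 ≡ 10; y = λ·(9 - 10) - 16 ≡ 6. → (10, 6)
add P: (10, 6) + (8, 13). λ = (13 - 6)/(8 - 10) ≡ 7/17 mod 19. 17⁻¹ ≡ 9 (mod 19), so λ ≡ 6.
  x = λ² - 10 - 8 = 36 - 18 ≡ 18; y = λ·(10 - 18) - 6 ≡ 3. → (18, 3)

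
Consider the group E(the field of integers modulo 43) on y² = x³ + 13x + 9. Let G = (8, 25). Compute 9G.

(13, 28)

Repeated addition: build up to 9G.
2G: tangent at (8, 25): λ = (3·8² + 13)/(2·25) ≡ 33/7. 7⁻¹ ≡ 37 (mod 43) since 7·37 = 259 ≡ 1, so λ ≡ 33·37 ≡ 17.
  x = λ² - 8 - 8 = 289 - 16 ≡ 15; y = λ·(8 - 15) - 25 ≡ 28. → (15, 28)
3G: (15, 28) + (8, 25). λ = (25 - 28)/(8 - 15) ≡ 40/36 mod 43. 36⁻¹ ≡ 6 (mod 43), so λ ≡ 25.
  x = λ² - 15 - 8 = 625 - 23 ≡ 0; y = λ·(15 - 0) - 28 ≡ 3. → (0, 3)
4G: (0, 3) + (8, 25). λ = (25 - 3)/(8 - 0) ≡ 22/8 mod 43. 8⁻¹ ≡ 27 (mod 43) since 8·27 = 216 ≡ 1, so λ ≡ 35.
  x = λ² - 0 - 8 = 1225 - 8 ≡ 13; y = λ·(0 - 13) - 3 ≡ 15. → (13, 15)
5G: (13, 15) + (8, 25). λ = (25 - 15)/(8 - 13) ≡ 10/38 mod 43. 38⁻¹ ≡ 17 (mod 43) since 38·17 = 646 ≡ 1, so λ ≡ 41.
  x = λ² - 13 - 8 = 1681 - 21 ≡ 26; y = λ·(13 - 26) - 15 ≡ 11. → (26, 11)
6G: (26, 11) + (8, 25). λ = (25 - 11)/(8 - 26) ≡ 14/25 mod 43. 25⁻¹ ≡ 31 (mod 43) since 25·31 = 775 ≡ 1, so λ ≡ 4.
  x = λ² - 26 - 8 = 16 - 34 ≡ 25; y = λ·(26 - 25) - 11 ≡ 36. → (25, 36)
7G: (25, 36) + (8, 25). λ = (25 - 36)/(8 - 25) ≡ 32/26 mod 43. 26⁻¹ ≡ 5 (mod 43), so λ ≡ 31.
  x = λ² - 25 - 8 = 961 - 33 ≡ 25; y = λ·(25 - 25) - 36 ≡ 7. → (25, 7)
8G: (25, 7) + (8, 25). λ = (25 - 7)/(8 - 25) ≡ 18/26 mod 43. 26⁻¹ ≡ 5 (mod 43), so λ ≡ 4.
  x = λ² - 25 - 8 = 16 - 33 ≡ 26; y = λ·(25 - 26) - 7 ≡ 32. → (26, 32)
9G: (26, 32) + (8, 25). λ = (25 - 32)/(8 - 26) ≡ 36/25 mod 43. 25⁻¹ ≡ 31 (mod 43), so λ ≡ 41.
  x = λ² - 26 - 8 = 1681 - 34 ≡ 13; y = λ·(26 - 13) - 32 ≡ 28. → (13, 28)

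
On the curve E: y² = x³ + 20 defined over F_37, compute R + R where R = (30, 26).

(2, 19)

tangent at (30, 26): λ = (3·30² + 0)/(2·26) ≡ 36/15. 15⁻¹ ≡ 5 (mod 37), so λ ≡ 36·5 ≡ 32.
  x = λ² - 30 - 30 = 1024 - 60 ≡ 2; y = λ·(30 - 2) - 26 ≡ 19. → (2, 19)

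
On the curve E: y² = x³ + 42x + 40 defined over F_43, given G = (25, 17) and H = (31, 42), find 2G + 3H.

(18, 7)

First 2G:
Repeated addition: build up to 2G.
2G: tangent at (25, 17): λ = (3·25² + 42)/(2·17) ≡ 25/34. 34⁻¹ ≡ 19 (mod 43) since 34·19 = 646 ≡ 1, so λ ≡ 25·19 ≡ 2.
  x = λ² - 25 - 25 = 4 - 50 ≡ 40; y = λ·(25 - 40) - 17 ≡ 39. → (40, 39)
2G = (40, 39).
Next 3H:
Repeated addition: build up to 3H.
2H: tangent at (31, 42): λ = (3·31² + 42)/(2·42) ≡ 1/41. 41⁻¹ ≡ 21 (mod 43), so λ ≡ 1·21 ≡ 21.
  x = λ² - 31 - 31 = 441 - 62 ≡ 35; y = λ·(31 - 35) - 42 ≡ 3. → (35, 3)
3H: (35, 3) + (31, 42). λ = (42 - 3)/(31 - 35) ≡ 39/39 mod 43. 39⁻¹ ≡ 32 (mod 43), so λ ≡ 1.
  x = λ² - 35 - 31 = 1 - 66 ≡ 21; y = λ·(35 - 21) - 3 ≡ 11. → (21, 11)
3H = (21, 11).
Finally 2G + 3H:
(40, 39) + (21, 11). λ = (11 - 39)/(21 - 40) ≡ 15/24 mod 43. 24⁻¹ ≡ 9 (mod 43) since 24·9 = 216 ≡ 1, so λ ≡ 6.
  x = λ² - 40 - 21 = 36 - 61 ≡ 18; y = λ·(40 - 18) - 39 ≡ 7. → (18, 7)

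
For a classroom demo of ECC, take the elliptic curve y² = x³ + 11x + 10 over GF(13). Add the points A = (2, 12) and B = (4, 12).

(2, 12) + (4, 12). λ = (12 - 12)/(4 - 2) ≡ 0/2 mod 13. 2⁻¹ ≡ 7 (mod 13), so λ ≡ 0.
  x = λ² - 2 - 4 = 0 - 6 ≡ 7; y = λ·(2 - 7) - 12 ≡ 1. → (7, 1)

(7, 1)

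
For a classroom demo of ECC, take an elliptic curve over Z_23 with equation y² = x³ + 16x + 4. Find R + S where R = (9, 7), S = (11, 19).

(9, 7) + (11, 19). λ = (19 - 7)/(11 - 9) ≡ 12/2 mod 23. 2⁻¹ ≡ 12 (mod 23), so λ ≡ 6.
  x = λ² - 9 - 11 = 36 - 20 ≡ 16; y = λ·(9 - 16) - 7 ≡ 20. → (16, 20)

(16, 20)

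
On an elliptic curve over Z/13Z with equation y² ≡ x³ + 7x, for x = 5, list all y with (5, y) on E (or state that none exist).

x³ + 7x + 0 = 160 ≡ 4 (mod 13).
Square roots of 4 mod 13: 2 and 11 (since 2² = 4 ≡ 4).

2, 11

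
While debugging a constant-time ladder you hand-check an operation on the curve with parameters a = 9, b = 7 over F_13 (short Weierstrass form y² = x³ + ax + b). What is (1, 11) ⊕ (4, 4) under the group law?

(1, 11) + (4, 4). λ = (4 - 11)/(4 - 1) ≡ 6/3 mod 13. 3⁻¹ ≡ 9 (mod 13), so λ ≡ 2.
  x = λ² - 1 - 4 = 4 - 5 ≡ 12; y = λ·(1 - 12) - 11 ≡ 6. → (12, 6)

(12, 6)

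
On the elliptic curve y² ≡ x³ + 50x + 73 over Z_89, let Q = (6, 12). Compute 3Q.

O

Repeated addition: build up to 3Q.
2Q: tangent at (6, 12): λ = (3·6² + 50)/(2·12) ≡ 69/24. 24⁻¹ ≡ 26 (mod 89), so λ ≡ 69·26 ≡ 14.
  x = λ² - 6 - 6 = 196 - 12 ≡ 6; y = λ·(6 - 6) - 12 ≡ 77. → (6, 77)
3Q: (6, 77) + (6, 12): same x and y₁ ≡ -y₂, so the sum is ∞.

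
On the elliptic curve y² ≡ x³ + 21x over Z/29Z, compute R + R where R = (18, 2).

(16, 16)

tangent at (18, 2): λ = (3·18² + 21)/(2·2) ≡ 7/4. 4⁻¹ ≡ 22 (mod 29), so λ ≡ 7·22 ≡ 9.
  x = λ² - 18 - 18 = 81 - 36 ≡ 16; y = λ·(18 - 16) - 2 ≡ 16. → (16, 16)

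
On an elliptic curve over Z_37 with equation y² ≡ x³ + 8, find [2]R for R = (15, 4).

(10, 34)

tangent at (15, 4): λ = (3·15² + 0)/(2·4) ≡ 9/8. 8⁻¹ ≡ 14 (mod 37) since 8·14 = 112 ≡ 1, so λ ≡ 9·14 ≡ 15.
  x = λ² - 15 - 15 = 225 - 30 ≡ 10; y = λ·(15 - 10) - 4 ≡ 34. → (10, 34)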